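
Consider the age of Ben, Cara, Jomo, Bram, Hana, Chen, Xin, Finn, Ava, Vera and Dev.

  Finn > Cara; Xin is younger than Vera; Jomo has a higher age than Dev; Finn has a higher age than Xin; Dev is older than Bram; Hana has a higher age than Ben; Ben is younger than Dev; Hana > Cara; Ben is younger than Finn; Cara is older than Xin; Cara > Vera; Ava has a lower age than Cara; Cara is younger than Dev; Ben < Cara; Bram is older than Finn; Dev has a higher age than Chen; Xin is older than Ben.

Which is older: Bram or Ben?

Chaining the given relations: Ben < Xin < Vera < Cara < Finn < Bram.
So Ben < Bram; Bram is the older of the two.

Bram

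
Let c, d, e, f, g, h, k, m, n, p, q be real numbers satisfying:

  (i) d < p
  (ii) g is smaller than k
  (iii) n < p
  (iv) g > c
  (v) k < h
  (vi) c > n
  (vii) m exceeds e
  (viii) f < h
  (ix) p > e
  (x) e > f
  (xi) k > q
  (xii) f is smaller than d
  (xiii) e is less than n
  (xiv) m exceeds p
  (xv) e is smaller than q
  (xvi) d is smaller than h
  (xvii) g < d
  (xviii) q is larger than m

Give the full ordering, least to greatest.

Each adjacent pair is fixed by a given relation: f < e; e < n; n < c; c < g; g < d; d < p; p < m; m < q; q < k; k < h. Chaining them end to end gives the full order.

f < e < n < c < g < d < p < m < q < k < h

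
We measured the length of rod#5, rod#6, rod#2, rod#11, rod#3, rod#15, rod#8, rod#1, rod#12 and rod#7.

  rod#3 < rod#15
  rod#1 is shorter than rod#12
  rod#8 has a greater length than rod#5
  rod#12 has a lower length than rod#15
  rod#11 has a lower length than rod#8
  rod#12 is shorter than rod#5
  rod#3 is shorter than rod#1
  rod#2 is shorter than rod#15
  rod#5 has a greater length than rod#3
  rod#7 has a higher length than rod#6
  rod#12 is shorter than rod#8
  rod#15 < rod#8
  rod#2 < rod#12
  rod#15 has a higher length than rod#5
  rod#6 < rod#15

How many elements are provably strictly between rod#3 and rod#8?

The relations place rod#3 below rod#8. An element lies strictly between them when it is forced above rod#3 and also forced below rod#8.
Above rod#3: {rod#1, rod#12, rod#5, rod#15}. Below rod#8: {rod#11, rod#6, rod#2, rod#1, rod#12, rod#5, rod#15}.
Intersection: {rod#1, rod#12, rod#5, rod#15} — 4.

4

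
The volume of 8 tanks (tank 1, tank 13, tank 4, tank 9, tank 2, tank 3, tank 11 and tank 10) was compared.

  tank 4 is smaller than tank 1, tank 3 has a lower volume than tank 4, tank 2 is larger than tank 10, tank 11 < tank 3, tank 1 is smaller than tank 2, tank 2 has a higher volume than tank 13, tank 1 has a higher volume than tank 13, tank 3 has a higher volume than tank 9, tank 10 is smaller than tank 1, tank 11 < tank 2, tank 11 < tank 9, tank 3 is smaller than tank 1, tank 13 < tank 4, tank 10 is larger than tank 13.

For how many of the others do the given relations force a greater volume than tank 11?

The elements the relations force above tank 11 are tank 9, tank 3, tank 4, tank 1, tank 2 — no chain reaches any other.
That is 5.

5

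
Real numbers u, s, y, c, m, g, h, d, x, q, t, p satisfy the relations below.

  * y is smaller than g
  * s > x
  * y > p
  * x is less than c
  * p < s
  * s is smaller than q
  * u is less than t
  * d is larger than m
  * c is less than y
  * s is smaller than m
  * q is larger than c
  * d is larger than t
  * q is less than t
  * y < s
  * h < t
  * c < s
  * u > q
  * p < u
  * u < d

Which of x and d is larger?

x < c and c < y give x < y.
Then y < s extends the chain to s.
With s < q: x < c < y < s < q.
With q < u: x < c < y < s < q < u.
With u < t: x < c < y < s < q < u < t.
Then t < d extends the chain to d.
So x < d; d is the larger of the two.

d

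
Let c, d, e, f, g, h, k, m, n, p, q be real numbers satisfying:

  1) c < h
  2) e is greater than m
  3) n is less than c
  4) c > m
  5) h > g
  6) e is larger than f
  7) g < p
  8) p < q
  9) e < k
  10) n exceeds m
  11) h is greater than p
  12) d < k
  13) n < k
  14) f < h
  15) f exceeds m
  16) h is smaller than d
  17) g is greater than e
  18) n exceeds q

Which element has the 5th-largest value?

The consecutive relations fix a unique order: m < f < e < g < p < q < n < c < h < d < k.
Counting 5 from the largest end gives n.

n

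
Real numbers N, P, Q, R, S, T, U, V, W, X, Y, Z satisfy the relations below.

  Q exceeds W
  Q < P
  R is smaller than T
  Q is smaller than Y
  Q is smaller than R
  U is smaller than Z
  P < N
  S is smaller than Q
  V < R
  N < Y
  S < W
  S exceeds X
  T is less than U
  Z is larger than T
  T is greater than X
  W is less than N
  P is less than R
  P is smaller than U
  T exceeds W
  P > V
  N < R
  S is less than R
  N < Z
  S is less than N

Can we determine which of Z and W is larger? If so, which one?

Z

Link the given pairs in sequence: W < Q; Q < P; P < N; N < R; R < T; T < U; U < Z.
Chaining these gives W < Q < P < N < R < T < U < Z.
So Z is larger.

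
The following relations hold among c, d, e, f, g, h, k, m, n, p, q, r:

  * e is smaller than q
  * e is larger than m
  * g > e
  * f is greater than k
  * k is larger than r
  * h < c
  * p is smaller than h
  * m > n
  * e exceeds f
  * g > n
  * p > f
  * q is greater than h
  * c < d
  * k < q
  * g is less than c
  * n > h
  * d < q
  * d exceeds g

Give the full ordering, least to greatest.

The consecutive links are each given: r < k; k < f; f < p; p < h; h < n; n < m; m < e; e < g; g < c; c < d; d < q.

r < k < f < p < h < n < m < e < g < c < d < q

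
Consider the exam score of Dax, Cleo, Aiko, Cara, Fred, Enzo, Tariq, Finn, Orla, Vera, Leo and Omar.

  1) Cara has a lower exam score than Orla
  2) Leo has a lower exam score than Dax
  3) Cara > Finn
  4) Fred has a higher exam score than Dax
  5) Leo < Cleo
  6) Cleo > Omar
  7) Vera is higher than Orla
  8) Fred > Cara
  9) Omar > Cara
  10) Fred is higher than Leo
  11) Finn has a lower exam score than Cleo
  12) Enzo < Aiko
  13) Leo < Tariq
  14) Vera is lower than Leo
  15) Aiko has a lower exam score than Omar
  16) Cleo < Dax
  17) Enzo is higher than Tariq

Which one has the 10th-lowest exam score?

Chaining the given pairs: Finn < Cara < Orla < Vera < Leo < Tariq < Enzo < Aiko < Omar < Cleo < Dax < Fred.
Counting 10 from the smallest end gives Cleo.

Cleo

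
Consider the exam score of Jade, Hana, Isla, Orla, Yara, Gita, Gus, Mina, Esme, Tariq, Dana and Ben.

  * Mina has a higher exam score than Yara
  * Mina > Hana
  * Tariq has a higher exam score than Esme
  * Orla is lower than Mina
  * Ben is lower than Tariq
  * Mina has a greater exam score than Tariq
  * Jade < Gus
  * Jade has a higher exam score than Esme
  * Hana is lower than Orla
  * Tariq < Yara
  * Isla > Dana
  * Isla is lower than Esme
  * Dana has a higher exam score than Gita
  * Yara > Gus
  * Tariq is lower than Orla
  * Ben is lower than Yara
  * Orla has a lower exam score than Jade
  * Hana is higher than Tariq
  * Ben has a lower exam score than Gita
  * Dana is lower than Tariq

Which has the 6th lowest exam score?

Tariq

The consecutive relations fix a unique order: Ben < Gita < Dana < Isla < Esme < Tariq < Hana < Orla < Jade < Gus < Yara < Mina.
Counting 6 from the smallest end gives Tariq.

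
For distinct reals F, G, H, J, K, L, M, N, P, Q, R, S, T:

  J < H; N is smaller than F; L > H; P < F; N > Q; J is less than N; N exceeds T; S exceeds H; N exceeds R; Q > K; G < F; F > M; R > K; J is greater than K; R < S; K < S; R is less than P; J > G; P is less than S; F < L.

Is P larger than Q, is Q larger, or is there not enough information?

Following every chain through P: above P we get F, S, L; below P we get K, R.
Q is not reached, and no chain runs the other way from Q to P.
So the given relations leave the order of P and Q undetermined.

undetermined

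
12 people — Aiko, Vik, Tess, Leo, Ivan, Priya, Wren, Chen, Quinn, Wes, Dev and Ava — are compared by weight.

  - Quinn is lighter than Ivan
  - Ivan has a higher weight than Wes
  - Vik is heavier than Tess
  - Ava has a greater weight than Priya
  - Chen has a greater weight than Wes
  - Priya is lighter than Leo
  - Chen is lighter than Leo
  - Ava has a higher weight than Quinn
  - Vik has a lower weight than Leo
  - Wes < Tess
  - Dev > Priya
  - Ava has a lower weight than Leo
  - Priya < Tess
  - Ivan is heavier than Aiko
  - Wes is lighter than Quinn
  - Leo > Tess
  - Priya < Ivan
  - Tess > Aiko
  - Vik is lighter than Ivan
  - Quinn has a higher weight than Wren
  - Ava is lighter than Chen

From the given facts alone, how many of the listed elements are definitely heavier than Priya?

7

From Priya the given relations immediately reach Tess, Ava, Dev, Leo, Ivan.
From those, Vik, Chen — 7 in total.
No other element is forced above Priya by the given relations, so the count is 7.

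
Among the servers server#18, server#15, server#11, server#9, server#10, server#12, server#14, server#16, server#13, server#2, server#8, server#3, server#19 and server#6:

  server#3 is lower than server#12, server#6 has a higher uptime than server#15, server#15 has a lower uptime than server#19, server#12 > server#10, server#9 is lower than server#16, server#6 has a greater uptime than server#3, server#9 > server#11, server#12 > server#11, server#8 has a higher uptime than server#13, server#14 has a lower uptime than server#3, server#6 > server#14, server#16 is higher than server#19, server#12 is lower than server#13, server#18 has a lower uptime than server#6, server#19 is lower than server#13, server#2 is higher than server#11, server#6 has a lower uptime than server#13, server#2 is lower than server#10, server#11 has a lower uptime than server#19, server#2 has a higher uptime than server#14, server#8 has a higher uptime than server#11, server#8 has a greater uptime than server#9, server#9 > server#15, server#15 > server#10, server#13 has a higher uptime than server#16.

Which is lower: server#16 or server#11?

server#11

server#11 < server#2 and server#2 < server#10 give server#11 < server#10.
Then server#10 < server#15 extends the chain to server#15.
Then server#15 < server#9 extends the chain to server#9.
Then server#9 < server#16 extends the chain to server#16.
So server#11 < server#16; server#11 is the lower of the two.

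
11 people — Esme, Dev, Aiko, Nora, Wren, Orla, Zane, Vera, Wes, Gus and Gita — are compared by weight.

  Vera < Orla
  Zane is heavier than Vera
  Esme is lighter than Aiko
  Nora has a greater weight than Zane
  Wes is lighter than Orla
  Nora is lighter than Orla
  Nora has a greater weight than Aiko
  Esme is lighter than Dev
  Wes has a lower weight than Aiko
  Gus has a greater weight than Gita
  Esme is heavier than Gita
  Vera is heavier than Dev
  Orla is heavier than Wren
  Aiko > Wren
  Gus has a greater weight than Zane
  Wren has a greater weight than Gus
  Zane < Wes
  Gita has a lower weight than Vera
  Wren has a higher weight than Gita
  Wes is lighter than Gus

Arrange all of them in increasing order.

Gita < Esme < Dev < Vera < Zane < Wes < Gus < Wren < Aiko < Nora < Orla

Nothing is placed below Gita, so it is least; from there Gita < Esme; Esme < Dev; Dev < Vera; Vera < Zane; Zane < Wes; Wes < Gus; Gus < Wren; Wren < Aiko; Aiko < Nora; Nora < Orla, each given directly.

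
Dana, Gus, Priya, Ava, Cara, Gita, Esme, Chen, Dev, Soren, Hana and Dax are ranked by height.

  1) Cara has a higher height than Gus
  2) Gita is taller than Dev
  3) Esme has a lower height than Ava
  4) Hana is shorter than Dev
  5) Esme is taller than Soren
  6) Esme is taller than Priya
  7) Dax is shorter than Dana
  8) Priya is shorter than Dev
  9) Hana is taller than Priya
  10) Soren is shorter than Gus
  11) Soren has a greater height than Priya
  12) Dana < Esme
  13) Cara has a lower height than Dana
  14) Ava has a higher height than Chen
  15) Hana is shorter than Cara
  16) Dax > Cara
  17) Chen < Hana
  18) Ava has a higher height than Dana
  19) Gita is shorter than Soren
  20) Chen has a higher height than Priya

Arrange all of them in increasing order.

Priya < Chen < Hana < Dev < Gita < Soren < Gus < Cara < Dax < Dana < Esme < Ava

The consecutive links are each given: Priya < Chen; Chen < Hana; Hana < Dev; Dev < Gita; Gita < Soren; Soren < Gus; Gus < Cara; Cara < Dax; Dax < Dana; Dana < Esme; Esme < Ava.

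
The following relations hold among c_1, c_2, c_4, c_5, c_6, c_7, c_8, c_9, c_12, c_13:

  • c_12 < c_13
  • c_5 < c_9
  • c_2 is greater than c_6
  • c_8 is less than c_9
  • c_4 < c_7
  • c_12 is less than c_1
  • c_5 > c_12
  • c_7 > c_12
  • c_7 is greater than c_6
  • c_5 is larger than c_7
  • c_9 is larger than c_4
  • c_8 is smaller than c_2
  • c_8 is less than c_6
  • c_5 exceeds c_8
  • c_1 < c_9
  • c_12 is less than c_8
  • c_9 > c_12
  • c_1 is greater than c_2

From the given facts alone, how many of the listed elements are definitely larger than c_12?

8

The elements the relations force above c_12 are c_8, c_6, c_2, c_7, c_1, c_5, c_13, c_9 — no chain reaches any other.
That is 8.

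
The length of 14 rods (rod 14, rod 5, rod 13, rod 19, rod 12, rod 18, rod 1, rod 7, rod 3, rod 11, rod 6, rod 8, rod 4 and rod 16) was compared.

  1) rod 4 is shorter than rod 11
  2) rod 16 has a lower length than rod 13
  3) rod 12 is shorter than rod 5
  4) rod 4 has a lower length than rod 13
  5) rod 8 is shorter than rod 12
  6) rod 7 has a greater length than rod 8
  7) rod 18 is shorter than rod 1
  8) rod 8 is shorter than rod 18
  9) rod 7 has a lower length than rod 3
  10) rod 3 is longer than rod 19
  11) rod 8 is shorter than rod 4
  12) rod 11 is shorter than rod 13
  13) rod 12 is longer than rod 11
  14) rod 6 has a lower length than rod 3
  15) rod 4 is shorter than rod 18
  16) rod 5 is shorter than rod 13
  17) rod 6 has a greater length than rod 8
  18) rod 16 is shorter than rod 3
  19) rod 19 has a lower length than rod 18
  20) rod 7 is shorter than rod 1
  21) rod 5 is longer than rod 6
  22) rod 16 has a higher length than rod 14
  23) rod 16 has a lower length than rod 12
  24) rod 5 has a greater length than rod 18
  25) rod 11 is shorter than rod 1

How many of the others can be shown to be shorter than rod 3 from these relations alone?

From rod 3 the given relations immediately reach rod 19, rod 6, rod 16, rod 7.
From those, rod 8, rod 14 — 6 in total.
No other element is forced below rod 3 by the given relations, so the count is 6.

6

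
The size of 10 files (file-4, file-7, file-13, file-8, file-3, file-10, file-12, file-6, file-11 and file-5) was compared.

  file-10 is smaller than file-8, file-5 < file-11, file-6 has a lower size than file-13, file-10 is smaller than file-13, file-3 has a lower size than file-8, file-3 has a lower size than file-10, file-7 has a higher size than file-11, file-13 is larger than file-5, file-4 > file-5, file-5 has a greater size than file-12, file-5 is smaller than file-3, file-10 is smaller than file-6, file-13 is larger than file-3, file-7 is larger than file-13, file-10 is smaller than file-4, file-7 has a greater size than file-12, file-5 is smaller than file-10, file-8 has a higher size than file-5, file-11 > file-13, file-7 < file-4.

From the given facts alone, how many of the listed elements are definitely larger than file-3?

From file-3 the given relations immediately reach file-10, file-13, file-8.
From those, file-6, file-11, file-7, file-4 — 7 in total.
Nothing else is reachable above file-3; 7 in all.

7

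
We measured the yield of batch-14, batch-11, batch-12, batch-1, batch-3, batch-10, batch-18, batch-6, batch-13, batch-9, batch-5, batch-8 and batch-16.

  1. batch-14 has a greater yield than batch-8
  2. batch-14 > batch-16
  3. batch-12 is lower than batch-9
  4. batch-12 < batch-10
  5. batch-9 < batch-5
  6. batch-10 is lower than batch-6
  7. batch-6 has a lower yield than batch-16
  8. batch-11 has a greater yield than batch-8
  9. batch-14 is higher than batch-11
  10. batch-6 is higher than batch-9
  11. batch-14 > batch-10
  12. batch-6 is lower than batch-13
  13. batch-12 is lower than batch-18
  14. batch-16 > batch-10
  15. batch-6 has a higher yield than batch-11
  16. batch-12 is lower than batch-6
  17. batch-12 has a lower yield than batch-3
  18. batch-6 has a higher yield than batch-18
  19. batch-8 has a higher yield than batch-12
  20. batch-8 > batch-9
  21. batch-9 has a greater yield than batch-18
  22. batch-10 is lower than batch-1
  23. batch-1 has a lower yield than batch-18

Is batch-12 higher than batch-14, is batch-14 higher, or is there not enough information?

batch-14

Link the given pairs in sequence: batch-12 < batch-10; batch-10 < batch-1; batch-1 < batch-18; batch-18 < batch-9; batch-9 < batch-8; batch-8 < batch-11; batch-11 < batch-6; batch-6 < batch-16; batch-16 < batch-14.
Together: batch-12 < batch-10 < batch-1 < batch-18 < batch-9 < batch-8 < batch-11 < batch-6 < batch-16 < batch-14.
So batch-14 is higher.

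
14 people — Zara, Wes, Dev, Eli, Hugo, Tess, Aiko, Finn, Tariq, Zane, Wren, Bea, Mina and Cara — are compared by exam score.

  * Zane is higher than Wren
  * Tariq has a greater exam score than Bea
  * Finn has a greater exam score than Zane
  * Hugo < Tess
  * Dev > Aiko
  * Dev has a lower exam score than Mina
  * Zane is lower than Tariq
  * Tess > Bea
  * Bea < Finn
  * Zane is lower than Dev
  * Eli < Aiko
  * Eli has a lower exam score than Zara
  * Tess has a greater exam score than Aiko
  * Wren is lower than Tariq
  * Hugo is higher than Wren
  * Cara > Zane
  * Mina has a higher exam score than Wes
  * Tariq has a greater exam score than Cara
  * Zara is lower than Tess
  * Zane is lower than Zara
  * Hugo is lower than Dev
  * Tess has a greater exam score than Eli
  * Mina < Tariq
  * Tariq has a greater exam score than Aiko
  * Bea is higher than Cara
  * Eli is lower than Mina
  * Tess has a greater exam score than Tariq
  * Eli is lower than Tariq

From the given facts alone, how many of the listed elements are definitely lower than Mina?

7

Directly below Mina: Eli, Wes, Dev.
One step further: Aiko, Zane, Hugo (6 so far).
One step further: Wren (7 so far).
No other element is forced below Mina by the given relations, so the count is 7.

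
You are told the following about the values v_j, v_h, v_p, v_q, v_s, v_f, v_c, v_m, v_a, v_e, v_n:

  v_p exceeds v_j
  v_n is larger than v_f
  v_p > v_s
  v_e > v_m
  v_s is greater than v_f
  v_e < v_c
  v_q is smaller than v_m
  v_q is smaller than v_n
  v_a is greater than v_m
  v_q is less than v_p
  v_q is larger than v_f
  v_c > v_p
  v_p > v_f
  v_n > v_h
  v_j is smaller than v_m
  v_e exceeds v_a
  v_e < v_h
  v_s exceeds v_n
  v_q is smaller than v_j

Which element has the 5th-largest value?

v_h

The consecutive relations fix a unique order: v_f < v_q < v_j < v_m < v_a < v_e < v_h < v_n < v_s < v_p < v_c.
The 5th largest is v_h.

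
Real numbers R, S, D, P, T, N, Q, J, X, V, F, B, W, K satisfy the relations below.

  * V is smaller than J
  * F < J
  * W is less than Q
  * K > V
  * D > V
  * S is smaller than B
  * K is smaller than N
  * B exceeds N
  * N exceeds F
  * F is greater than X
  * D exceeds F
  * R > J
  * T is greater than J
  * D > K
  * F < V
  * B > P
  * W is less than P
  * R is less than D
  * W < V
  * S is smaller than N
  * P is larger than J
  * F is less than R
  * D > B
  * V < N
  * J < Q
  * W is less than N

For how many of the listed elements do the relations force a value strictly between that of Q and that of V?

1

The relations place V below Q. An element lies strictly between them when it is forced above V and also forced below Q.
Above V: {J, R, K, P, N, B, T, D}. Below Q: {X, F, W, J}.
Intersection: {J} — 1.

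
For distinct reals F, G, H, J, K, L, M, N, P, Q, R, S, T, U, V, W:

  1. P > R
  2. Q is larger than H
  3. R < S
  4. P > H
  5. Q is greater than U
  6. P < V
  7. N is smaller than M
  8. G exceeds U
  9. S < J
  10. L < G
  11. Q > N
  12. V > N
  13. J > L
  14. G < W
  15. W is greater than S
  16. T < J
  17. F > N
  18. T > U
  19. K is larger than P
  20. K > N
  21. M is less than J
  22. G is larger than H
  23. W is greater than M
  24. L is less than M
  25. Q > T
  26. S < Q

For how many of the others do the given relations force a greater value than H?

6

The elements the relations force above H are P, V, G, K, Q, W — no chain reaches any other.
That is 6.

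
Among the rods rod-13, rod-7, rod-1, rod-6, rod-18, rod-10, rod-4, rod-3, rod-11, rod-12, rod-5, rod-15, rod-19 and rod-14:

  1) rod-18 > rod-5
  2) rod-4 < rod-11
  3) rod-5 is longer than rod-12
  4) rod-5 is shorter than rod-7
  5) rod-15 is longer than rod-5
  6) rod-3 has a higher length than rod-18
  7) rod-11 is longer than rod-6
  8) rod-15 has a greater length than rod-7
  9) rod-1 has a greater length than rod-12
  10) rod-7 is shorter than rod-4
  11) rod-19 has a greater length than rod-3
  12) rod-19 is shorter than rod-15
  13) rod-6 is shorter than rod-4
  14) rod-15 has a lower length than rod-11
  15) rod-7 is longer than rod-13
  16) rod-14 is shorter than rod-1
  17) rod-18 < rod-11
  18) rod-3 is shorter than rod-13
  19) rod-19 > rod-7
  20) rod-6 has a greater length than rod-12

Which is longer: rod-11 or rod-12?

rod-11

Following the relations from rod-12: rod-12 < rod-5 < rod-18 < rod-3 < rod-13 < rod-7 < rod-19 < rod-15 < rod-11.
So rod-12 < rod-11; rod-11 is the longer of the two.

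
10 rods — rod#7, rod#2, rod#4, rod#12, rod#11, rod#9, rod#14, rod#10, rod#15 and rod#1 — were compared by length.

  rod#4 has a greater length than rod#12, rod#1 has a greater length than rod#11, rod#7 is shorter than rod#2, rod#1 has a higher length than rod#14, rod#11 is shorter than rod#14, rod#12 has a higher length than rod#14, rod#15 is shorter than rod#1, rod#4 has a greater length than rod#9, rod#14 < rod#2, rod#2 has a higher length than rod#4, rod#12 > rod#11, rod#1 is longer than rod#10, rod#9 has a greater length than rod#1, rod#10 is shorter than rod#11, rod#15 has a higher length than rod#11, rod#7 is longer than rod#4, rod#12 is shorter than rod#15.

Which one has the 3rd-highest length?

rod#4

The consecutive relations fix a unique order: rod#10 < rod#11 < rod#14 < rod#12 < rod#15 < rod#1 < rod#9 < rod#4 < rod#7 < rod#2.
The 3rd largest is rod#4.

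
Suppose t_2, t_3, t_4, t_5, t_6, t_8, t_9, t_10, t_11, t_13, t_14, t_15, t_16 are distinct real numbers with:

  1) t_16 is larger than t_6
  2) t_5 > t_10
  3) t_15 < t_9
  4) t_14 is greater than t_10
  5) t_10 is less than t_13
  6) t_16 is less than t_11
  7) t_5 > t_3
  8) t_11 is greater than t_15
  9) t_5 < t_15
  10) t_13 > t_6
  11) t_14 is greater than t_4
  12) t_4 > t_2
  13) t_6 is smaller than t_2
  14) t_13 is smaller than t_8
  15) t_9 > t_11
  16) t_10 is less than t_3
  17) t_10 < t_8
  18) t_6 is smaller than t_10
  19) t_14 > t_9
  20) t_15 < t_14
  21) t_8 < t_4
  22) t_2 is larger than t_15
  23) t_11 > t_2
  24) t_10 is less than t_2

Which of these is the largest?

Chaining downward from t_14: directly below it, t_10, t_15, t_4, t_9; then t_6, t_5, t_2, t_8, t_11; then t_3, t_13, t_16.
That covers every other element, and nothing is given above t_14, so t_14 is the largest.

t_14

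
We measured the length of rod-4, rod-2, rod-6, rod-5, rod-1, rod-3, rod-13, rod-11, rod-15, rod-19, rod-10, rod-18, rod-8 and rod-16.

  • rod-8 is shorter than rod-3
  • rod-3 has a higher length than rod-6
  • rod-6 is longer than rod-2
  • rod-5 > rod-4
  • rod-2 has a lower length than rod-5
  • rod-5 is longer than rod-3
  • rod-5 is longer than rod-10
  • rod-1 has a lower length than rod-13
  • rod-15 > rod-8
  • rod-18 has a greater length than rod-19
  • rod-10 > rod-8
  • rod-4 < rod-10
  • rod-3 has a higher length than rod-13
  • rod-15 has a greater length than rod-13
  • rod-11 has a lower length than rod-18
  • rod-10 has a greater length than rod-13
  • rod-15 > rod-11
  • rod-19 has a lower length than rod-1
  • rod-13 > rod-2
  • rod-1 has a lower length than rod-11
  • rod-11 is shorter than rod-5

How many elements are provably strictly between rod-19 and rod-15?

Chaining upward from rod-19 reaches: rod-1, rod-13, rod-11, rod-10, rod-18, rod-3, rod-5.
Chaining downward from rod-15 reaches: rod-2, rod-1, rod-8, rod-13, rod-11.
Strictly between rod-19 and rod-15 are those in both lists: rod-1, rod-13, rod-11 — 3 elements.

3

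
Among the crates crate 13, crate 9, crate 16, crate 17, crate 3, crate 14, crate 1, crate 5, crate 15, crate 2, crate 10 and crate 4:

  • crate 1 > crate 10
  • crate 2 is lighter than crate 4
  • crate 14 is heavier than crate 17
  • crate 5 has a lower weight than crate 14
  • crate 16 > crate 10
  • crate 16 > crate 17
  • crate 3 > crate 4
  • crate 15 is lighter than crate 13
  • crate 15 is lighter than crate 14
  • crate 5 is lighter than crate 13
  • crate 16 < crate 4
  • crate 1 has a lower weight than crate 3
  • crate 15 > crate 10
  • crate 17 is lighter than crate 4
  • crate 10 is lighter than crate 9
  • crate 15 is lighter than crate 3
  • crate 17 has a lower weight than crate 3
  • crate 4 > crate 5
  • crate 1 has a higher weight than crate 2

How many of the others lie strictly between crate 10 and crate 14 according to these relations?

1

Chaining upward from crate 10 reaches: crate 15, crate 13, crate 9, crate 16, crate 1, crate 4, crate 3.
Chaining downward from crate 14 reaches: crate 5, crate 15, crate 17.
Strictly between crate 10 and crate 14 are those in both lists: crate 15 — 1 element.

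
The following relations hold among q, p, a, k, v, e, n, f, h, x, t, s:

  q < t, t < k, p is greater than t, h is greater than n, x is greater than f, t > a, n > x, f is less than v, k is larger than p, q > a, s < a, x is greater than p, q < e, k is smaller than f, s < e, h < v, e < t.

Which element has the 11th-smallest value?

h

Chaining the given pairs: s < a < q < e < t < p < k < f < x < n < h < v.
Counting 11 from the smallest end gives h.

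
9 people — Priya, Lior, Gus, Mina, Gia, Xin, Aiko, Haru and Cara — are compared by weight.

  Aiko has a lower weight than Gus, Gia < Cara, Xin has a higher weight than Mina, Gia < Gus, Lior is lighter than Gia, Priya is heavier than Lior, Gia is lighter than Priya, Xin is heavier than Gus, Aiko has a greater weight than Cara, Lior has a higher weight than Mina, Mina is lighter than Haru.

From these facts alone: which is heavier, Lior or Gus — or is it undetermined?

The relevant relations are Lior < Gia; Gia < Cara; Cara < Aiko; Aiko < Gus.
Together: Lior < Gia < Cara < Aiko < Gus.
So Gus is heavier.

Gus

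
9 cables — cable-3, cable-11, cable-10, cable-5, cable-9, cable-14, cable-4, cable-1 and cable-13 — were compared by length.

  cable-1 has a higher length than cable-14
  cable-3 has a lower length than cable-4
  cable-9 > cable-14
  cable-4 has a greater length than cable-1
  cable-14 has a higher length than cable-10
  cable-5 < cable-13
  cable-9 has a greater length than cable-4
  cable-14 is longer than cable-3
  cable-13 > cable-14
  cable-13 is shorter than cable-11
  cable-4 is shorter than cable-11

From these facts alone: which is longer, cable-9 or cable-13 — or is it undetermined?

Following every chain through cable-13: above cable-13 we get cable-11; below cable-13 we get cable-10, cable-3, cable-14, cable-5.
cable-9 is not reached, and no chain runs the other way from cable-9 to cable-13.
So the given relations leave the order of cable-13 and cable-9 undetermined.

undetermined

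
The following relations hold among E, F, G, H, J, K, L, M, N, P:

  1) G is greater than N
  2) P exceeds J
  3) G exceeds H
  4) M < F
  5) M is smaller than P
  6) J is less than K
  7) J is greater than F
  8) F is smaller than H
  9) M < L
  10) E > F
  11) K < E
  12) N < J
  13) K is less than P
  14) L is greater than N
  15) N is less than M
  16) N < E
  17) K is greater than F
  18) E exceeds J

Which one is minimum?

M is not least since N < M; F is not least since M < F; J is not least since N < J; L is not least since N < L; H is not least since F < H; G is not least since N < G; K is not least since F < K; P is not least since J < P; E is not least since N < E.
Only N has nothing below it, so N is the minimum.

N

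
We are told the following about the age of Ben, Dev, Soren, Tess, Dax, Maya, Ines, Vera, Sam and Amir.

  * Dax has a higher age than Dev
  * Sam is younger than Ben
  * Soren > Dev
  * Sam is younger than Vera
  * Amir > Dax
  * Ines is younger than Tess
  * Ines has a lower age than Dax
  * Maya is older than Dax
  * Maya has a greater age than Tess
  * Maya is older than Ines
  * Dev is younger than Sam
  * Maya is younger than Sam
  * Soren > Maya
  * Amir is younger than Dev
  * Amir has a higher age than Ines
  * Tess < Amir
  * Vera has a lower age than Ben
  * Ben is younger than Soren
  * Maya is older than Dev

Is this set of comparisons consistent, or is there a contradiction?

We have Dax < Amir stated directly, yet also Amir < Dev < Dax by chaining the others — so Amir < Dax. Contradiction.

inconsistent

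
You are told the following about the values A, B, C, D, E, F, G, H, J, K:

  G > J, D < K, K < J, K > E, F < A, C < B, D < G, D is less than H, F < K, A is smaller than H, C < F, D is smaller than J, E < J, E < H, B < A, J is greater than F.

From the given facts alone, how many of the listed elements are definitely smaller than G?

From G the given relations immediately reach D, J.
From those, F, E, K — 5 in total.
From those, C — 6 in total.
Nothing else is reachable below G; 6 in all.

6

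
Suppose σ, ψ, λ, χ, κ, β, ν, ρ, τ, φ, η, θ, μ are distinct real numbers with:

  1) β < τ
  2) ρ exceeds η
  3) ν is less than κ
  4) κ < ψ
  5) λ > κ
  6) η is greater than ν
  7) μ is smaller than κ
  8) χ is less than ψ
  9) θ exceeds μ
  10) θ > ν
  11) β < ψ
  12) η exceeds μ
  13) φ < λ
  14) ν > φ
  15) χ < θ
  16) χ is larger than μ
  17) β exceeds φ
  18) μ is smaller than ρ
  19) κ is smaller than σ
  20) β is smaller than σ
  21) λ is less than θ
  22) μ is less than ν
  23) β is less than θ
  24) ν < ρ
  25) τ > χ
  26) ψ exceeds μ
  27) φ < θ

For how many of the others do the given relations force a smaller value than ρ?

4

From ρ the given relations immediately reach μ, ν, η.
From those, φ — 4 in total.
No other element is forced below ρ by the given relations, so the count is 4.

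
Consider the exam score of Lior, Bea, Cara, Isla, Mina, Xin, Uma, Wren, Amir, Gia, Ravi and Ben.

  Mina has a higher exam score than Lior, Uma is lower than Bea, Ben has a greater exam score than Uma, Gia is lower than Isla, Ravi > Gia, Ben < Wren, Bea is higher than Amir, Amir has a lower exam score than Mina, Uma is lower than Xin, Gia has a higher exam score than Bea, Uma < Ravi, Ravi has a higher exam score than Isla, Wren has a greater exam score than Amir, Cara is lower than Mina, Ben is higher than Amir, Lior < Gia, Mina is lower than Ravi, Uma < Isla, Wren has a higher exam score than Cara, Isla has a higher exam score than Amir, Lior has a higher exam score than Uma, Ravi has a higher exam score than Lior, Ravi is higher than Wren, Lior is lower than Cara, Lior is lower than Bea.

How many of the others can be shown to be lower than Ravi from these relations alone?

10

From Ravi the given relations immediately reach Uma, Lior, Mina, Wren, Gia, Isla.
From those, Amir, Ben, Cara, Bea — 10 in total.
Nothing else is reachable below Ravi; 10 in all.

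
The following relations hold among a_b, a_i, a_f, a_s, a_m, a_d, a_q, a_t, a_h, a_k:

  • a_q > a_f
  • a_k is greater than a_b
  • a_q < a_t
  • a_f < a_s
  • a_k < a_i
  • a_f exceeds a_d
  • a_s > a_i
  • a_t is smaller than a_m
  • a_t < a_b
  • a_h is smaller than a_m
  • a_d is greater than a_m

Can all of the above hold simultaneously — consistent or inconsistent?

Chaining the given relations yields a_m < a_d < a_f < a_q < a_t, so a_m < a_t. But one relation states a_t < a_m. These cannot both hold.

inconsistent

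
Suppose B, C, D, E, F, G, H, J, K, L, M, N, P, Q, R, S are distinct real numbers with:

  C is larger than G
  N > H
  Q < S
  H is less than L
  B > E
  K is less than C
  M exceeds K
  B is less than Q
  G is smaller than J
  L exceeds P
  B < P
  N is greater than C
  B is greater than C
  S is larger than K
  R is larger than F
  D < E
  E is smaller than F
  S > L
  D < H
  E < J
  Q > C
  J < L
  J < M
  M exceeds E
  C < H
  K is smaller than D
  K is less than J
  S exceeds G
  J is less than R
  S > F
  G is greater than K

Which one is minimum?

G is not least since K < G; D is not least since K < D; E is not least since D < E; C is not least since K < C; J is not least since K < J; F is not least since E < F; B is not least since E < B; P is not least since B < P; H is not least since C < H; R is not least since J < R; Q is not least since C < Q; N is not least since C < N; M is not least since J < M; L is not least since H < L; S is not least since F < S.
Only K has nothing below it, so K is the minimum.

K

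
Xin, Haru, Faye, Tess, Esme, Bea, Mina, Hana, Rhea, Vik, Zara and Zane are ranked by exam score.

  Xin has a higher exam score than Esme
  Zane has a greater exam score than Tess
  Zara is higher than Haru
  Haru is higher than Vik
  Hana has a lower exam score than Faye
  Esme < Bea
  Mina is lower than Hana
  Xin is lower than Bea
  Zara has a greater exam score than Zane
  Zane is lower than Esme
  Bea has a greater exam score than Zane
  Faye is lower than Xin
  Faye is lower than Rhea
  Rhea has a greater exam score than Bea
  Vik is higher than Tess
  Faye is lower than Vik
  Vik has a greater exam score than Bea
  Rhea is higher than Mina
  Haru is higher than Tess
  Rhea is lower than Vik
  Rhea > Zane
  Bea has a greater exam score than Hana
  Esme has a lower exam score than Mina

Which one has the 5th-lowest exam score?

The consecutive relations fix a unique order: Tess < Zane < Esme < Mina < Hana < Faye < Xin < Bea < Rhea < Vik < Haru < Zara.
The 5th smallest is Hana.

Hana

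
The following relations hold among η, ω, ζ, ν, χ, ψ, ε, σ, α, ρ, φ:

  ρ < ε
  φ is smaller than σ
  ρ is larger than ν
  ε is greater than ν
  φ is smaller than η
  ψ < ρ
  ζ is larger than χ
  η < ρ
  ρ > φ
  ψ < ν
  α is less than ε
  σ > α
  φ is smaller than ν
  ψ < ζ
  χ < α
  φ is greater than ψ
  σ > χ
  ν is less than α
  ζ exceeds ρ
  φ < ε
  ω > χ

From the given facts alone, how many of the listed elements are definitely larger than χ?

From χ the given relations immediately reach α, ω, ζ, σ.
From those, ε — 5 in total.
Nothing else is reachable above χ; 5 in all.

5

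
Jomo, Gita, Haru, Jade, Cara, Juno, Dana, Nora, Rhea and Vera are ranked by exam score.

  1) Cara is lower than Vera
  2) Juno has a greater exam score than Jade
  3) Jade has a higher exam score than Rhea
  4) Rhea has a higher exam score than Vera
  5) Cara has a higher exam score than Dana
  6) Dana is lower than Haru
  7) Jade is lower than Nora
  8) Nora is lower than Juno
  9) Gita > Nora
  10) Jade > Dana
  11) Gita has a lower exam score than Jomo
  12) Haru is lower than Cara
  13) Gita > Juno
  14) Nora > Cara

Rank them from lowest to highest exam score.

Dana < Haru < Cara < Vera < Rhea < Jade < Nora < Juno < Gita < Jomo

Each adjacent pair is fixed by a given relation: Dana < Haru; Haru < Cara; Cara < Vera; Vera < Rhea; Rhea < Jade; Jade < Nora; Nora < Juno; Juno < Gita; Gita < Jomo. Chaining them end to end gives the full order.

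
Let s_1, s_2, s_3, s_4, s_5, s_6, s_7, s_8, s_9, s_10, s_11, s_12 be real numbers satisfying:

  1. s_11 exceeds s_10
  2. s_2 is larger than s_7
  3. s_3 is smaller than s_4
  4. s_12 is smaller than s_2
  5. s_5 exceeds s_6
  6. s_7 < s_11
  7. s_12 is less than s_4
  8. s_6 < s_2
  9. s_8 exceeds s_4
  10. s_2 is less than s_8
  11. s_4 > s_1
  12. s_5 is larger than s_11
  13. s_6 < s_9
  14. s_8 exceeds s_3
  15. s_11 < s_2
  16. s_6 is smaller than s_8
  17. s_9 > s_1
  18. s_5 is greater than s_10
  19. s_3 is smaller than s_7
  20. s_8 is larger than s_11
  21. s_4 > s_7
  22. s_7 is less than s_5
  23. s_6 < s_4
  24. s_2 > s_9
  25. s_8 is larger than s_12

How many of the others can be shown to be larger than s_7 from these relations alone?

5

The elements the relations force above s_7 are s_11, s_5, s_2, s_4, s_8 — no chain reaches any other.
That is 5.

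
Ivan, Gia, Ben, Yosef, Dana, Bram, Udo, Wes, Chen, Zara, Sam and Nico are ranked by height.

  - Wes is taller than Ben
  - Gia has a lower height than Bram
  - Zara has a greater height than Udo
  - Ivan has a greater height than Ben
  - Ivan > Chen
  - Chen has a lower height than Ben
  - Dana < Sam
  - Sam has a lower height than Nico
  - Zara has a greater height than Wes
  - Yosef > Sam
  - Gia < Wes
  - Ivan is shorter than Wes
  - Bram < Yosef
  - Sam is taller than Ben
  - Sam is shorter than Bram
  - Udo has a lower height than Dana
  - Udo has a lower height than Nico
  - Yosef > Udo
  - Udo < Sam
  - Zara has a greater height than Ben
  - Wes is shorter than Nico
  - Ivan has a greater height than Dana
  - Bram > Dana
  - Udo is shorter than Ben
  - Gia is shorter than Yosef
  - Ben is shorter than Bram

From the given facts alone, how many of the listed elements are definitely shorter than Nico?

8

From Nico the given relations immediately reach Udo, Sam, Wes.
From those, Ben, Dana, Gia, Ivan — 7 in total.
From those, Chen — 8 in total.
No other element is forced below Nico by the given relations, so the count is 8.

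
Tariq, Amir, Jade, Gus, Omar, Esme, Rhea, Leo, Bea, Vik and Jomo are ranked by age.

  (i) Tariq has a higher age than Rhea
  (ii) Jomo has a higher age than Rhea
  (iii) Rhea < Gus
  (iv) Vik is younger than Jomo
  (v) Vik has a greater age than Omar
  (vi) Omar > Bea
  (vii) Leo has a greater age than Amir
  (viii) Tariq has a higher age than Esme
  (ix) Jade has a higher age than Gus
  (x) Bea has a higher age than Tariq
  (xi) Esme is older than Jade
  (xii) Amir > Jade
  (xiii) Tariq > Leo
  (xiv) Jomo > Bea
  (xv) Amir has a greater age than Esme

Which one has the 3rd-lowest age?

Jade

Chaining the given pairs: Rhea < Gus < Jade < Esme < Amir < Leo < Tariq < Bea < Omar < Vik < Jomo.
The 3rd smallest is Jade.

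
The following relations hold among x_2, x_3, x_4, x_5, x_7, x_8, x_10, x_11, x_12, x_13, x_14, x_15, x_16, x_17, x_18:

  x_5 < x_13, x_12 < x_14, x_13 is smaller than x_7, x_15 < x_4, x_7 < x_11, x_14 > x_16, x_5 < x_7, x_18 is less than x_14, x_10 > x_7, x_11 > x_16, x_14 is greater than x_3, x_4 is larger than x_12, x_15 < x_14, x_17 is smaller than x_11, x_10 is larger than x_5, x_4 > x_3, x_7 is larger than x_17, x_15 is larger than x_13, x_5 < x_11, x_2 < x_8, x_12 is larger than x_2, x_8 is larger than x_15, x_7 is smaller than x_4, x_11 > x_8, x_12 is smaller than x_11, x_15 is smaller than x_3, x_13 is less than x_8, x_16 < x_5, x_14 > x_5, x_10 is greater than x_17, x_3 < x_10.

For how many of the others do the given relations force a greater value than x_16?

10

From x_16 the given relations immediately reach x_5, x_14, x_11.
From those, x_13, x_7, x_10 — 6 in total.
From those, x_15, x_8, x_4 — 9 in total.
From those, x_3 — 10 in total.
No other element is forced above x_16 by the given relations, so the count is 10.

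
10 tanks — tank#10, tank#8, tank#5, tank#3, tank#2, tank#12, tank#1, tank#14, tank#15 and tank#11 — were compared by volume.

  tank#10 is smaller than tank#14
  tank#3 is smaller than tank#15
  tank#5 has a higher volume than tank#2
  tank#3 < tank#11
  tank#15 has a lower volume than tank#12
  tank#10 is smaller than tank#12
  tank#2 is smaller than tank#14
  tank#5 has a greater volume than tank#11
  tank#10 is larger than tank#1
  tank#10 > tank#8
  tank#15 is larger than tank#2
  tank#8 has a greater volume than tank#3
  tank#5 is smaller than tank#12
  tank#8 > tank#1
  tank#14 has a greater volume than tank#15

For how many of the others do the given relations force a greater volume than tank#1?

4

The elements the relations force above tank#1 are tank#8, tank#10, tank#14, tank#12 — no chain reaches any other.
That is 4.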